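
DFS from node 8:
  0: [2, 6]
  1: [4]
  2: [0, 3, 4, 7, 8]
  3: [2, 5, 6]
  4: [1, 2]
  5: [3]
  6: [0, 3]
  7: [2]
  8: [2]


Visit 8, push [2]
Visit 2, push [7, 4, 3, 0]
Visit 0, push [6]
Visit 6, push [3]
Visit 3, push [5]
Visit 5, push []
Visit 4, push [1]
Visit 1, push []
Visit 7, push []

DFS order: [8, 2, 0, 6, 3, 5, 4, 1, 7]


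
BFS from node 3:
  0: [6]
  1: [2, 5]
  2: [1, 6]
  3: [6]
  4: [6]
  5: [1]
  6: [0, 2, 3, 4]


Visit 3, enqueue [6]
Visit 6, enqueue [0, 2, 4]
Visit 0, enqueue []
Visit 2, enqueue [1]
Visit 4, enqueue []
Visit 1, enqueue [5]
Visit 5, enqueue []

BFS order: [3, 6, 0, 2, 4, 1, 5]


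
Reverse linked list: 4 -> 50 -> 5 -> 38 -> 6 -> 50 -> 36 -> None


Step 1: curr=4, set curr.next=prev(None) | reversed so far: 4
Step 2: curr=50, set curr.next=prev(4) | reversed so far: 50 -> 4
Step 3: curr=5, set curr.next=prev(50) | reversed so far: 5 -> 50 -> 4
Step 4: curr=38, set curr.next=prev(5) | reversed so far: 38 -> 5 -> 50 -> 4
Step 5: curr=6, set curr.next=prev(38) | reversed so far: 6 -> 38 -> 5 -> 50 -> 4
Step 6: curr=50, set curr.next=prev(6) | reversed so far: 50 -> 6 -> 38 -> 5 -> 50 -> 4
Step 7: curr=36, set curr.next=prev(50) | reversed so far: 36 -> 50 -> 6 -> 38 -> 5 -> 50 -> 4

36 -> 50 -> 6 -> 38 -> 5 -> 50 -> 4 -> None


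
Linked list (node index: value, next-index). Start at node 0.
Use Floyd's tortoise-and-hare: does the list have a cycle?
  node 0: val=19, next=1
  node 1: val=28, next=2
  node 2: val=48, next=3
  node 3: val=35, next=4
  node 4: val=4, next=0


Floyd's tortoise (slow, +1) and hare (fast, +2):
  init: slow=0, fast=0
  step 1: slow=1, fast=2
  step 2: slow=2, fast=4
  step 3: slow=3, fast=1
  step 4: slow=4, fast=3
  step 5: slow=0, fast=0
  slow == fast at node 0: cycle detected

Cycle: yes


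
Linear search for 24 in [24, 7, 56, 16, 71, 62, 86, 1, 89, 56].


i=0: 24==24 found!

Found at 0, 1 comps


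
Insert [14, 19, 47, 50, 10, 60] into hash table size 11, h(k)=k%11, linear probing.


Insert 14: h=3 -> slot 3
Insert 19: h=8 -> slot 8
Insert 47: h=3, 1 probes -> slot 4
Insert 50: h=6 -> slot 6
Insert 10: h=10 -> slot 10
Insert 60: h=5 -> slot 5

Table: [None, None, None, 14, 47, 60, 50, None, 19, None, 10]


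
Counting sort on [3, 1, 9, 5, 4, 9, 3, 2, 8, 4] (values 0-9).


Input: [3, 1, 9, 5, 4, 9, 3, 2, 8, 4]
Counts: [0, 1, 1, 2, 2, 1, 0, 0, 1, 2]

Sorted: [1, 2, 3, 3, 4, 4, 5, 8, 9, 9]


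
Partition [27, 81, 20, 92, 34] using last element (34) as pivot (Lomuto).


Pivot: 34
  27 <= 34: advance i (no swap)
  20 <= 34: swap -> [27, 20, 81, 92, 34]
Place pivot at 2: [27, 20, 34, 92, 81]

Partitioned: [27, 20, 34, 92, 81]


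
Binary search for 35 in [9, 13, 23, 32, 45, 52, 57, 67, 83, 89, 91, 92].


Step 1: lo=0, hi=11, mid=5, val=52
Step 2: lo=0, hi=4, mid=2, val=23
Step 3: lo=3, hi=4, mid=3, val=32
Step 4: lo=4, hi=4, mid=4, val=45

Not found


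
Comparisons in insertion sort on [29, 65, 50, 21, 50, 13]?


Algorithm: insertion sort
Input: [29, 65, 50, 21, 50, 13]
Sorted: [13, 21, 29, 50, 50, 65]

13


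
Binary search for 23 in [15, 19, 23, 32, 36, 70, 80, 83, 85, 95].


Step 1: lo=0, hi=9, mid=4, val=36
Step 2: lo=0, hi=3, mid=1, val=19
Step 3: lo=2, hi=3, mid=2, val=23

Found at index 2


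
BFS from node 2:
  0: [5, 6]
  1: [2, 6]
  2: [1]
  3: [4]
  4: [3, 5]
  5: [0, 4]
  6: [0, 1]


Visit 2, enqueue [1]
Visit 1, enqueue [6]
Visit 6, enqueue [0]
Visit 0, enqueue [5]
Visit 5, enqueue [4]
Visit 4, enqueue [3]
Visit 3, enqueue []

BFS order: [2, 1, 6, 0, 5, 4, 3]


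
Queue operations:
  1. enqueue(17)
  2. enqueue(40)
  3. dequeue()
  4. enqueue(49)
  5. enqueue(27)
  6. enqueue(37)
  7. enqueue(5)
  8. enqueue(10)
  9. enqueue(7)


enqueue(17) -> [17]
enqueue(40) -> [17, 40]
dequeue()->17, [40]
enqueue(49) -> [40, 49]
enqueue(27) -> [40, 49, 27]
enqueue(37) -> [40, 49, 27, 37]
enqueue(5) -> [40, 49, 27, 37, 5]
enqueue(10) -> [40, 49, 27, 37, 5, 10]
enqueue(7) -> [40, 49, 27, 37, 5, 10, 7]

Final queue: [40, 49, 27, 37, 5, 10, 7]


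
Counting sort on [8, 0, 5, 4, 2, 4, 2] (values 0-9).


Input: [8, 0, 5, 4, 2, 4, 2]
Counts: [1, 0, 2, 0, 2, 1, 0, 0, 1, 0]

Sorted: [0, 2, 2, 4, 4, 5, 8]


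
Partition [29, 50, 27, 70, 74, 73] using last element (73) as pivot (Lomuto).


Pivot: 73
  29 <= 73: advance i (no swap)
  50 <= 73: advance i (no swap)
  27 <= 73: advance i (no swap)
  70 <= 73: advance i (no swap)
Place pivot at 4: [29, 50, 27, 70, 73, 74]

Partitioned: [29, 50, 27, 70, 73, 74]


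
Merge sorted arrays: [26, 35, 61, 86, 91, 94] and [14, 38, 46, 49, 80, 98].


Take 14 from B
Take 26 from A
Take 35 from A
Take 38 from B
Take 46 from B
Take 49 from B
Take 61 from A
Take 80 from B
Take 86 from A
Take 91 from A
Take 94 from A

Merged: [14, 26, 35, 38, 46, 49, 61, 80, 86, 91, 94, 98]


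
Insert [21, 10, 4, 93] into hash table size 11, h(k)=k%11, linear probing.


Insert 21: h=10 -> slot 10
Insert 10: h=10, 1 probes -> slot 0
Insert 4: h=4 -> slot 4
Insert 93: h=5 -> slot 5

Table: [10, None, None, None, 4, 93, None, None, None, None, 21]


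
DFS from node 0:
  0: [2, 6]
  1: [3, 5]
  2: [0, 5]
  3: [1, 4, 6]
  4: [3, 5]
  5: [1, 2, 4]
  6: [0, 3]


Visit 0, push [6, 2]
Visit 2, push [5]
Visit 5, push [4, 1]
Visit 1, push [3]
Visit 3, push [6, 4]
Visit 4, push []
Visit 6, push []

DFS order: [0, 2, 5, 1, 3, 4, 6]


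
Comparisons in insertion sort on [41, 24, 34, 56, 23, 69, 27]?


Algorithm: insertion sort
Input: [41, 24, 34, 56, 23, 69, 27]
Sorted: [23, 24, 27, 34, 41, 56, 69]

14


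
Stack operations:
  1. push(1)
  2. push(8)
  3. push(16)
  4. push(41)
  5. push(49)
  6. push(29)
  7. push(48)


push(1) -> [1]
push(8) -> [1, 8]
push(16) -> [1, 8, 16]
push(41) -> [1, 8, 16, 41]
push(49) -> [1, 8, 16, 41, 49]
push(29) -> [1, 8, 16, 41, 49, 29]
push(48) -> [1, 8, 16, 41, 49, 29, 48]

Final stack: [1, 8, 16, 41, 49, 29, 48]


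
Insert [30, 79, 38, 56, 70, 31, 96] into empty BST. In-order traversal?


Insert 30: root
Insert 79: R from 30
Insert 38: R from 30 -> L from 79
Insert 56: R from 30 -> L from 79 -> R from 38
Insert 70: R from 30 -> L from 79 -> R from 38 -> R from 56
Insert 31: R from 30 -> L from 79 -> L from 38
Insert 96: R from 30 -> R from 79

In-order: [30, 31, 38, 56, 70, 79, 96]


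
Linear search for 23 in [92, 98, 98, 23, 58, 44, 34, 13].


i=0: 92!=23
i=1: 98!=23
i=2: 98!=23
i=3: 23==23 found!

Found at 3, 4 comps


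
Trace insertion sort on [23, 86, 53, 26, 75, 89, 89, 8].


Initial: [23, 86, 53, 26, 75, 89, 89, 8]
Insert 86: [23, 86, 53, 26, 75, 89, 89, 8]
Insert 53: [23, 53, 86, 26, 75, 89, 89, 8]
Insert 26: [23, 26, 53, 86, 75, 89, 89, 8]
Insert 75: [23, 26, 53, 75, 86, 89, 89, 8]
Insert 89: [23, 26, 53, 75, 86, 89, 89, 8]
Insert 89: [23, 26, 53, 75, 86, 89, 89, 8]
Insert 8: [8, 23, 26, 53, 75, 86, 89, 89]

Sorted: [8, 23, 26, 53, 75, 86, 89, 89]


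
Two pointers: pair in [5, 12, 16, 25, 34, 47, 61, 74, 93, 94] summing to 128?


lo=0(5)+hi=9(94)=99
lo=1(12)+hi=9(94)=106
lo=2(16)+hi=9(94)=110
lo=3(25)+hi=9(94)=119
lo=4(34)+hi=9(94)=128

Yes: 34+94=128


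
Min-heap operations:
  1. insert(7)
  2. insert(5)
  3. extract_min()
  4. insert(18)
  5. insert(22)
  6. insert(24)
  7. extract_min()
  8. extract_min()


insert(7) -> [7]
insert(5) -> [5, 7]
extract_min()->5, [7]
insert(18) -> [7, 18]
insert(22) -> [7, 18, 22]
insert(24) -> [7, 18, 22, 24]
extract_min()->7, [18, 24, 22]
extract_min()->18, [22, 24]

Final heap: [22, 24]


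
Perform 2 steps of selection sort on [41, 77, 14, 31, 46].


Initial: [41, 77, 14, 31, 46]
Step 1: min=14 at 2
  Swap: [14, 77, 41, 31, 46]
Step 2: min=31 at 3
  Swap: [14, 31, 41, 77, 46]

After 2 steps: [14, 31, 41, 77, 46]


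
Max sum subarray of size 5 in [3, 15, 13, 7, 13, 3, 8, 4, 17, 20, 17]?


[0:5]: 51
[1:6]: 51
[2:7]: 44
[3:8]: 35
[4:9]: 45
[5:10]: 52
[6:11]: 66

Max: 66 at [6:11]


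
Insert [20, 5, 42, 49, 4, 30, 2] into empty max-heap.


Insert 20: [20]
Insert 5: [20, 5]
Insert 42: [42, 5, 20]
Insert 49: [49, 42, 20, 5]
Insert 4: [49, 42, 20, 5, 4]
Insert 30: [49, 42, 30, 5, 4, 20]
Insert 2: [49, 42, 30, 5, 4, 20, 2]

Final heap: [49, 42, 30, 5, 4, 20, 2]


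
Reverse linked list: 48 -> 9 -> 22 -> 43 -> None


Step 1: curr=48, set curr.next=prev(None) | reversed so far: 48
Step 2: curr=9, set curr.next=prev(48) | reversed so far: 9 -> 48
Step 3: curr=22, set curr.next=prev(9) | reversed so far: 22 -> 9 -> 48
Step 4: curr=43, set curr.next=prev(22) | reversed so far: 43 -> 22 -> 9 -> 48

43 -> 22 -> 9 -> 48 -> None


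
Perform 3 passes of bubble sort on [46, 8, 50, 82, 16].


Initial: [46, 8, 50, 82, 16]
Pass 1: [8, 46, 50, 16, 82] (2 swaps)
Pass 2: [8, 46, 16, 50, 82] (1 swaps)
Pass 3: [8, 16, 46, 50, 82] (1 swaps)

After 3 passes: [8, 16, 46, 50, 82]


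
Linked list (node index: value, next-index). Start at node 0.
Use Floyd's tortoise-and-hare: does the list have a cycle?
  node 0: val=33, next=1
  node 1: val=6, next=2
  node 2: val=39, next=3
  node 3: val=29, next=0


Floyd's tortoise (slow, +1) and hare (fast, +2):
  init: slow=0, fast=0
  step 1: slow=1, fast=2
  step 2: slow=2, fast=0
  step 3: slow=3, fast=2
  step 4: slow=0, fast=0
  slow == fast at node 0: cycle detected

Cycle: yes


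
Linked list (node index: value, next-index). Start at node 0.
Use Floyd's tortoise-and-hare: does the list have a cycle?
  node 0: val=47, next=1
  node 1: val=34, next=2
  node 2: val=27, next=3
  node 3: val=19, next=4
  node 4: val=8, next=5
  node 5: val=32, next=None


Floyd's tortoise (slow, +1) and hare (fast, +2):
  init: slow=0, fast=0
  step 1: slow=1, fast=2
  step 2: slow=2, fast=4
  step 3: fast 4->5->None, no cycle

Cycle: no


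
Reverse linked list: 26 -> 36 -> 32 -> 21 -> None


Step 1: curr=26, set curr.next=prev(None) | reversed so far: 26
Step 2: curr=36, set curr.next=prev(26) | reversed so far: 36 -> 26
Step 3: curr=32, set curr.next=prev(36) | reversed so far: 32 -> 36 -> 26
Step 4: curr=21, set curr.next=prev(32) | reversed so far: 21 -> 32 -> 36 -> 26

21 -> 32 -> 36 -> 26 -> None


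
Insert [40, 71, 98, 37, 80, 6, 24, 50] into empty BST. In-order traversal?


Insert 40: root
Insert 71: R from 40
Insert 98: R from 40 -> R from 71
Insert 37: L from 40
Insert 80: R from 40 -> R from 71 -> L from 98
Insert 6: L from 40 -> L from 37
Insert 24: L from 40 -> L from 37 -> R from 6
Insert 50: R from 40 -> L from 71

In-order: [6, 24, 37, 40, 50, 71, 80, 98]


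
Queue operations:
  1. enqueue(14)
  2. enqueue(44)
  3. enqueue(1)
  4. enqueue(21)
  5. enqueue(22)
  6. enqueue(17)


enqueue(14) -> [14]
enqueue(44) -> [14, 44]
enqueue(1) -> [14, 44, 1]
enqueue(21) -> [14, 44, 1, 21]
enqueue(22) -> [14, 44, 1, 21, 22]
enqueue(17) -> [14, 44, 1, 21, 22, 17]

Final queue: [14, 44, 1, 21, 22, 17]


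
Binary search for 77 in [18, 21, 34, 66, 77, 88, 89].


Step 1: lo=0, hi=6, mid=3, val=66
Step 2: lo=4, hi=6, mid=5, val=88
Step 3: lo=4, hi=4, mid=4, val=77

Found at index 4


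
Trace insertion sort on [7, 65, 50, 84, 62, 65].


Initial: [7, 65, 50, 84, 62, 65]
Insert 65: [7, 65, 50, 84, 62, 65]
Insert 50: [7, 50, 65, 84, 62, 65]
Insert 84: [7, 50, 65, 84, 62, 65]
Insert 62: [7, 50, 62, 65, 84, 65]
Insert 65: [7, 50, 62, 65, 65, 84]

Sorted: [7, 50, 62, 65, 65, 84]


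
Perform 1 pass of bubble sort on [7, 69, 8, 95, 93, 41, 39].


Initial: [7, 69, 8, 95, 93, 41, 39]
Pass 1: [7, 8, 69, 93, 41, 39, 95] (4 swaps)

After 1 pass: [7, 8, 69, 93, 41, 39, 95]


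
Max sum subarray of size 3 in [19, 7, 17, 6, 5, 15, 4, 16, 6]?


[0:3]: 43
[1:4]: 30
[2:5]: 28
[3:6]: 26
[4:7]: 24
[5:8]: 35
[6:9]: 26

Max: 43 at [0:3]


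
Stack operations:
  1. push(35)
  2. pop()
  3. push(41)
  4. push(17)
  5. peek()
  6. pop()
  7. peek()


push(35) -> [35]
pop()->35, []
push(41) -> [41]
push(17) -> [41, 17]
peek()->17
pop()->17, [41]
peek()->41

Final stack: [41]


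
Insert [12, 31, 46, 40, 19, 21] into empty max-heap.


Insert 12: [12]
Insert 31: [31, 12]
Insert 46: [46, 12, 31]
Insert 40: [46, 40, 31, 12]
Insert 19: [46, 40, 31, 12, 19]
Insert 21: [46, 40, 31, 12, 19, 21]

Final heap: [46, 40, 31, 12, 19, 21]


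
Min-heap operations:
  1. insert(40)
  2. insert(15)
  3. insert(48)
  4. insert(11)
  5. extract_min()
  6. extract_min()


insert(40) -> [40]
insert(15) -> [15, 40]
insert(48) -> [15, 40, 48]
insert(11) -> [11, 15, 48, 40]
extract_min()->11, [15, 40, 48]
extract_min()->15, [40, 48]

Final heap: [40, 48]


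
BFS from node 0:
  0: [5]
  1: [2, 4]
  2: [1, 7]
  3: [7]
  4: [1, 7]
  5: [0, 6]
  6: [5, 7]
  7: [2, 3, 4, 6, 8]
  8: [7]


Visit 0, enqueue [5]
Visit 5, enqueue [6]
Visit 6, enqueue [7]
Visit 7, enqueue [2, 3, 4, 8]
Visit 2, enqueue [1]
Visit 3, enqueue []
Visit 4, enqueue []
Visit 8, enqueue []
Visit 1, enqueue []

BFS order: [0, 5, 6, 7, 2, 3, 4, 8, 1]


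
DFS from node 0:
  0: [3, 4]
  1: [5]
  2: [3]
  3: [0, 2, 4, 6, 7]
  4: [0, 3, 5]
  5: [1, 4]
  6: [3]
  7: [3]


Visit 0, push [4, 3]
Visit 3, push [7, 6, 4, 2]
Visit 2, push []
Visit 4, push [5]
Visit 5, push [1]
Visit 1, push []
Visit 6, push []
Visit 7, push []

DFS order: [0, 3, 2, 4, 5, 1, 6, 7]


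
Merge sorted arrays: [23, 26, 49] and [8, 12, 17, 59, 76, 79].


Take 8 from B
Take 12 from B
Take 17 from B
Take 23 from A
Take 26 from A
Take 49 from A

Merged: [8, 12, 17, 23, 26, 49, 59, 76, 79]


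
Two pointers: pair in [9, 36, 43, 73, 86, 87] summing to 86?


lo=0(9)+hi=5(87)=96
lo=0(9)+hi=4(86)=95
lo=0(9)+hi=3(73)=82
lo=1(36)+hi=3(73)=109
lo=1(36)+hi=2(43)=79

No pair found


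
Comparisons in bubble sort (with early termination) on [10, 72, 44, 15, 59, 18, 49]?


Algorithm: bubble sort (with early termination)
Input: [10, 72, 44, 15, 59, 18, 49]
Sorted: [10, 15, 18, 44, 49, 59, 72]

18


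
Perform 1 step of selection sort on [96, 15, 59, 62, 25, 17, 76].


Initial: [96, 15, 59, 62, 25, 17, 76]
Step 1: min=15 at 1
  Swap: [15, 96, 59, 62, 25, 17, 76]

After 1 step: [15, 96, 59, 62, 25, 17, 76]


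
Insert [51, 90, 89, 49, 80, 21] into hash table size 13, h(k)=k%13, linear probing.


Insert 51: h=12 -> slot 12
Insert 90: h=12, 1 probes -> slot 0
Insert 89: h=11 -> slot 11
Insert 49: h=10 -> slot 10
Insert 80: h=2 -> slot 2
Insert 21: h=8 -> slot 8

Table: [90, None, 80, None, None, None, None, None, 21, None, 49, 89, 51]


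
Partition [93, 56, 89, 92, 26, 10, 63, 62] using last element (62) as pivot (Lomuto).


Pivot: 62
  56 <= 62: swap -> [56, 93, 89, 92, 26, 10, 63, 62]
  26 <= 62: swap -> [56, 26, 89, 92, 93, 10, 63, 62]
  10 <= 62: swap -> [56, 26, 10, 92, 93, 89, 63, 62]
Place pivot at 3: [56, 26, 10, 62, 93, 89, 63, 92]

Partitioned: [56, 26, 10, 62, 93, 89, 63, 92]


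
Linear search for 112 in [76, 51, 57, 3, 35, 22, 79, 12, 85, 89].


i=0: 76!=112
i=1: 51!=112
i=2: 57!=112
i=3: 3!=112
i=4: 35!=112
i=5: 22!=112
i=6: 79!=112
i=7: 12!=112
i=8: 85!=112
i=9: 89!=112

Not found, 10 comps


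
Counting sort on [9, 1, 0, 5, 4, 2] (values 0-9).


Input: [9, 1, 0, 5, 4, 2]
Counts: [1, 1, 1, 0, 1, 1, 0, 0, 0, 1]

Sorted: [0, 1, 2, 4, 5, 9]


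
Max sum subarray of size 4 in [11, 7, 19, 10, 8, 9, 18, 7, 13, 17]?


[0:4]: 47
[1:5]: 44
[2:6]: 46
[3:7]: 45
[4:8]: 42
[5:9]: 47
[6:10]: 55

Max: 55 at [6:10]


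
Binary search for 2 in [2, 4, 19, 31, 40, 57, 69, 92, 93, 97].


Step 1: lo=0, hi=9, mid=4, val=40
Step 2: lo=0, hi=3, mid=1, val=4
Step 3: lo=0, hi=0, mid=0, val=2

Found at index 0


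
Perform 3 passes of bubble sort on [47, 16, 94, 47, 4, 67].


Initial: [47, 16, 94, 47, 4, 67]
Pass 1: [16, 47, 47, 4, 67, 94] (4 swaps)
Pass 2: [16, 47, 4, 47, 67, 94] (1 swaps)
Pass 3: [16, 4, 47, 47, 67, 94] (1 swaps)

After 3 passes: [16, 4, 47, 47, 67, 94]


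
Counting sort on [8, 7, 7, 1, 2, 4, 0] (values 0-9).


Input: [8, 7, 7, 1, 2, 4, 0]
Counts: [1, 1, 1, 0, 1, 0, 0, 2, 1, 0]

Sorted: [0, 1, 2, 4, 7, 7, 8]


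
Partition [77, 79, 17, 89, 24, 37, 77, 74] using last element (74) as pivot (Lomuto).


Pivot: 74
  17 <= 74: swap -> [17, 79, 77, 89, 24, 37, 77, 74]
  24 <= 74: swap -> [17, 24, 77, 89, 79, 37, 77, 74]
  37 <= 74: swap -> [17, 24, 37, 89, 79, 77, 77, 74]
Place pivot at 3: [17, 24, 37, 74, 79, 77, 77, 89]

Partitioned: [17, 24, 37, 74, 79, 77, 77, 89]


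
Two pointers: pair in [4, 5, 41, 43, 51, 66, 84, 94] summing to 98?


lo=0(4)+hi=7(94)=98

Yes: 4+94=98


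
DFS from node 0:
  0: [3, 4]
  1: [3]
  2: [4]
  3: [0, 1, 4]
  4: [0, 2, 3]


Visit 0, push [4, 3]
Visit 3, push [4, 1]
Visit 1, push []
Visit 4, push [2]
Visit 2, push []

DFS order: [0, 3, 1, 4, 2]


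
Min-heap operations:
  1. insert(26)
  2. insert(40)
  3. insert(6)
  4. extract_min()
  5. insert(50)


insert(26) -> [26]
insert(40) -> [26, 40]
insert(6) -> [6, 40, 26]
extract_min()->6, [26, 40]
insert(50) -> [26, 40, 50]

Final heap: [26, 40, 50]


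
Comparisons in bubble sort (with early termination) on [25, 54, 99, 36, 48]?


Algorithm: bubble sort (with early termination)
Input: [25, 54, 99, 36, 48]
Sorted: [25, 36, 48, 54, 99]

9


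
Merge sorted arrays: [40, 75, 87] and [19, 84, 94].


Take 19 from B
Take 40 from A
Take 75 from A
Take 84 from B
Take 87 from A

Merged: [19, 40, 75, 84, 87, 94]


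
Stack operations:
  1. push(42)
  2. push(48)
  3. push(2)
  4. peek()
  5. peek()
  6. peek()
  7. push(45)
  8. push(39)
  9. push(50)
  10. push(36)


push(42) -> [42]
push(48) -> [42, 48]
push(2) -> [42, 48, 2]
peek()->2
peek()->2
peek()->2
push(45) -> [42, 48, 2, 45]
push(39) -> [42, 48, 2, 45, 39]
push(50) -> [42, 48, 2, 45, 39, 50]
push(36) -> [42, 48, 2, 45, 39, 50, 36]

Final stack: [42, 48, 2, 45, 39, 50, 36]


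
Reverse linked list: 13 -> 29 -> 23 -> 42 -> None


Step 1: curr=13, set curr.next=prev(None) | reversed so far: 13
Step 2: curr=29, set curr.next=prev(13) | reversed so far: 29 -> 13
Step 3: curr=23, set curr.next=prev(29) | reversed so far: 23 -> 29 -> 13
Step 4: curr=42, set curr.next=prev(23) | reversed so far: 42 -> 23 -> 29 -> 13

42 -> 23 -> 29 -> 13 -> None


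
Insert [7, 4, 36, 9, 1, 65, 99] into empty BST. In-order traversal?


Insert 7: root
Insert 4: L from 7
Insert 36: R from 7
Insert 9: R from 7 -> L from 36
Insert 1: L from 7 -> L from 4
Insert 65: R from 7 -> R from 36
Insert 99: R from 7 -> R from 36 -> R from 65

In-order: [1, 4, 7, 9, 36, 65, 99]


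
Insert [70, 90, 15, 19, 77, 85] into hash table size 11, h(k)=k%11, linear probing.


Insert 70: h=4 -> slot 4
Insert 90: h=2 -> slot 2
Insert 15: h=4, 1 probes -> slot 5
Insert 19: h=8 -> slot 8
Insert 77: h=0 -> slot 0
Insert 85: h=8, 1 probes -> slot 9

Table: [77, None, 90, None, 70, 15, None, None, 19, 85, None]


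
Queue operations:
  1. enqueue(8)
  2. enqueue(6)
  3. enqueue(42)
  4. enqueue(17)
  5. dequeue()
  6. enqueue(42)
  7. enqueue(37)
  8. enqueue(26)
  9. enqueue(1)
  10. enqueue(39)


enqueue(8) -> [8]
enqueue(6) -> [8, 6]
enqueue(42) -> [8, 6, 42]
enqueue(17) -> [8, 6, 42, 17]
dequeue()->8, [6, 42, 17]
enqueue(42) -> [6, 42, 17, 42]
enqueue(37) -> [6, 42, 17, 42, 37]
enqueue(26) -> [6, 42, 17, 42, 37, 26]
enqueue(1) -> [6, 42, 17, 42, 37, 26, 1]
enqueue(39) -> [6, 42, 17, 42, 37, 26, 1, 39]

Final queue: [6, 42, 17, 42, 37, 26, 1, 39]


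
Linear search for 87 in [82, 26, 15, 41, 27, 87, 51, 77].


i=0: 82!=87
i=1: 26!=87
i=2: 15!=87
i=3: 41!=87
i=4: 27!=87
i=5: 87==87 found!

Found at 5, 6 comps


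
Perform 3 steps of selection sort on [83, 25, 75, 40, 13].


Initial: [83, 25, 75, 40, 13]
Step 1: min=13 at 4
  Swap: [13, 25, 75, 40, 83]
Step 2: min=25 at 1
  Swap: [13, 25, 75, 40, 83]
Step 3: min=40 at 3
  Swap: [13, 25, 40, 75, 83]

After 3 steps: [13, 25, 40, 75, 83]


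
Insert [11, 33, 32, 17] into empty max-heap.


Insert 11: [11]
Insert 33: [33, 11]
Insert 32: [33, 11, 32]
Insert 17: [33, 17, 32, 11]

Final heap: [33, 17, 32, 11]


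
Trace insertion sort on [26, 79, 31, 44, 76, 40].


Initial: [26, 79, 31, 44, 76, 40]
Insert 79: [26, 79, 31, 44, 76, 40]
Insert 31: [26, 31, 79, 44, 76, 40]
Insert 44: [26, 31, 44, 79, 76, 40]
Insert 76: [26, 31, 44, 76, 79, 40]
Insert 40: [26, 31, 40, 44, 76, 79]

Sorted: [26, 31, 40, 44, 76, 79]


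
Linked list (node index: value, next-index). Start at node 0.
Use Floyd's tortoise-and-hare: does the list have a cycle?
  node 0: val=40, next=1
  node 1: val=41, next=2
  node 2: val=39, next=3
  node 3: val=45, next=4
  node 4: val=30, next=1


Floyd's tortoise (slow, +1) and hare (fast, +2):
  init: slow=0, fast=0
  step 1: slow=1, fast=2
  step 2: slow=2, fast=4
  step 3: slow=3, fast=2
  step 4: slow=4, fast=4
  slow == fast at node 4: cycle detected

Cycle: yes


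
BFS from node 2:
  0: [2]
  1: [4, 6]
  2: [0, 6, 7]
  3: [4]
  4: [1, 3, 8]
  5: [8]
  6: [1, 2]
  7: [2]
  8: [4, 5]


Visit 2, enqueue [0, 6, 7]
Visit 0, enqueue []
Visit 6, enqueue [1]
Visit 7, enqueue []
Visit 1, enqueue [4]
Visit 4, enqueue [3, 8]
Visit 3, enqueue []
Visit 8, enqueue [5]
Visit 5, enqueue []

BFS order: [2, 0, 6, 7, 1, 4, 3, 8, 5]


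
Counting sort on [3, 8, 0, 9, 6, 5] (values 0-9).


Input: [3, 8, 0, 9, 6, 5]
Counts: [1, 0, 0, 1, 0, 1, 1, 0, 1, 1]

Sorted: [0, 3, 5, 6, 8, 9]


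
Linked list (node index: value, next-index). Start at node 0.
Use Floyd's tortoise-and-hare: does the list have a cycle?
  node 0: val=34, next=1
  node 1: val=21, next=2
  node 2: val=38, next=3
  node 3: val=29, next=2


Floyd's tortoise (slow, +1) and hare (fast, +2):
  init: slow=0, fast=0
  step 1: slow=1, fast=2
  step 2: slow=2, fast=2
  slow == fast at node 2: cycle detected

Cycle: yes


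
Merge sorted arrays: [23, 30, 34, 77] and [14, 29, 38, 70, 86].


Take 14 from B
Take 23 from A
Take 29 from B
Take 30 from A
Take 34 from A
Take 38 from B
Take 70 from B
Take 77 from A

Merged: [14, 23, 29, 30, 34, 38, 70, 77, 86]


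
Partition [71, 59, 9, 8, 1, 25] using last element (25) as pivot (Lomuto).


Pivot: 25
  9 <= 25: swap -> [9, 59, 71, 8, 1, 25]
  8 <= 25: swap -> [9, 8, 71, 59, 1, 25]
  1 <= 25: swap -> [9, 8, 1, 59, 71, 25]
Place pivot at 3: [9, 8, 1, 25, 71, 59]

Partitioned: [9, 8, 1, 25, 71, 59]


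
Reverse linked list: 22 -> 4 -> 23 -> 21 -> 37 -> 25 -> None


Step 1: curr=22, set curr.next=prev(None) | reversed so far: 22
Step 2: curr=4, set curr.next=prev(22) | reversed so far: 4 -> 22
Step 3: curr=23, set curr.next=prev(4) | reversed so far: 23 -> 4 -> 22
Step 4: curr=21, set curr.next=prev(23) | reversed so far: 21 -> 23 -> 4 -> 22
Step 5: curr=37, set curr.next=prev(21) | reversed so far: 37 -> 21 -> 23 -> 4 -> 22
Step 6: curr=25, set curr.next=prev(37) | reversed so far: 25 -> 37 -> 21 -> 23 -> 4 -> 22

25 -> 37 -> 21 -> 23 -> 4 -> 22 -> None


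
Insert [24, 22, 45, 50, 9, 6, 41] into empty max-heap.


Insert 24: [24]
Insert 22: [24, 22]
Insert 45: [45, 22, 24]
Insert 50: [50, 45, 24, 22]
Insert 9: [50, 45, 24, 22, 9]
Insert 6: [50, 45, 24, 22, 9, 6]
Insert 41: [50, 45, 41, 22, 9, 6, 24]

Final heap: [50, 45, 41, 22, 9, 6, 24]


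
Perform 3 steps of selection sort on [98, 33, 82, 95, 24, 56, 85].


Initial: [98, 33, 82, 95, 24, 56, 85]
Step 1: min=24 at 4
  Swap: [24, 33, 82, 95, 98, 56, 85]
Step 2: min=33 at 1
  Swap: [24, 33, 82, 95, 98, 56, 85]
Step 3: min=56 at 5
  Swap: [24, 33, 56, 95, 98, 82, 85]

After 3 steps: [24, 33, 56, 95, 98, 82, 85]


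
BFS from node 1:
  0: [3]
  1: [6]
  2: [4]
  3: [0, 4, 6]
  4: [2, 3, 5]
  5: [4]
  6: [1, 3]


Visit 1, enqueue [6]
Visit 6, enqueue [3]
Visit 3, enqueue [0, 4]
Visit 0, enqueue []
Visit 4, enqueue [2, 5]
Visit 2, enqueue []
Visit 5, enqueue []

BFS order: [1, 6, 3, 0, 4, 2, 5]


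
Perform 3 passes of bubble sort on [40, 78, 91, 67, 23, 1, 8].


Initial: [40, 78, 91, 67, 23, 1, 8]
Pass 1: [40, 78, 67, 23, 1, 8, 91] (4 swaps)
Pass 2: [40, 67, 23, 1, 8, 78, 91] (4 swaps)
Pass 3: [40, 23, 1, 8, 67, 78, 91] (3 swaps)

After 3 passes: [40, 23, 1, 8, 67, 78, 91]


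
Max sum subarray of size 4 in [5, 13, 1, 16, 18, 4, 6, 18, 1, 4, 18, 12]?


[0:4]: 35
[1:5]: 48
[2:6]: 39
[3:7]: 44
[4:8]: 46
[5:9]: 29
[6:10]: 29
[7:11]: 41
[8:12]: 35

Max: 48 at [1:5]


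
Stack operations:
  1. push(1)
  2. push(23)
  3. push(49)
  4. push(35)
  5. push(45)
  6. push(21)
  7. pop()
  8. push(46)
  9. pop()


push(1) -> [1]
push(23) -> [1, 23]
push(49) -> [1, 23, 49]
push(35) -> [1, 23, 49, 35]
push(45) -> [1, 23, 49, 35, 45]
push(21) -> [1, 23, 49, 35, 45, 21]
pop()->21, [1, 23, 49, 35, 45]
push(46) -> [1, 23, 49, 35, 45, 46]
pop()->46, [1, 23, 49, 35, 45]

Final stack: [1, 23, 49, 35, 45]


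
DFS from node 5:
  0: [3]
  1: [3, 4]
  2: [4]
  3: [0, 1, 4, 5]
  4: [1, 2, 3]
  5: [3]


Visit 5, push [3]
Visit 3, push [4, 1, 0]
Visit 0, push []
Visit 1, push [4]
Visit 4, push [2]
Visit 2, push []

DFS order: [5, 3, 0, 1, 4, 2]


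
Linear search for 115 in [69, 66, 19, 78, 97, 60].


i=0: 69!=115
i=1: 66!=115
i=2: 19!=115
i=3: 78!=115
i=4: 97!=115
i=5: 60!=115

Not found, 6 comps


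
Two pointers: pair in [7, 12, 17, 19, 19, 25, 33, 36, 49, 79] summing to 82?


lo=0(7)+hi=9(79)=86
lo=0(7)+hi=8(49)=56
lo=1(12)+hi=8(49)=61
lo=2(17)+hi=8(49)=66
lo=3(19)+hi=8(49)=68
lo=4(19)+hi=8(49)=68
lo=5(25)+hi=8(49)=74
lo=6(33)+hi=8(49)=82

Yes: 33+49=82


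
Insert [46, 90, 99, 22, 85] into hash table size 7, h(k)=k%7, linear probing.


Insert 46: h=4 -> slot 4
Insert 90: h=6 -> slot 6
Insert 99: h=1 -> slot 1
Insert 22: h=1, 1 probes -> slot 2
Insert 85: h=1, 2 probes -> slot 3

Table: [None, 99, 22, 85, 46, None, 90]


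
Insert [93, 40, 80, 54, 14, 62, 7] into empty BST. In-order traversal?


Insert 93: root
Insert 40: L from 93
Insert 80: L from 93 -> R from 40
Insert 54: L from 93 -> R from 40 -> L from 80
Insert 14: L from 93 -> L from 40
Insert 62: L from 93 -> R from 40 -> L from 80 -> R from 54
Insert 7: L from 93 -> L from 40 -> L from 14

In-order: [7, 14, 40, 54, 62, 80, 93]


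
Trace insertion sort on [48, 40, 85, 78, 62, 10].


Initial: [48, 40, 85, 78, 62, 10]
Insert 40: [40, 48, 85, 78, 62, 10]
Insert 85: [40, 48, 85, 78, 62, 10]
Insert 78: [40, 48, 78, 85, 62, 10]
Insert 62: [40, 48, 62, 78, 85, 10]
Insert 10: [10, 40, 48, 62, 78, 85]

Sorted: [10, 40, 48, 62, 78, 85]


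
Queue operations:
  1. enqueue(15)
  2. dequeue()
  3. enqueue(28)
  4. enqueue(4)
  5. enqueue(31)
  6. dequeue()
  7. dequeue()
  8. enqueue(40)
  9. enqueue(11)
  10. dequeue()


enqueue(15) -> [15]
dequeue()->15, []
enqueue(28) -> [28]
enqueue(4) -> [28, 4]
enqueue(31) -> [28, 4, 31]
dequeue()->28, [4, 31]
dequeue()->4, [31]
enqueue(40) -> [31, 40]
enqueue(11) -> [31, 40, 11]
dequeue()->31, [40, 11]

Final queue: [40, 11]


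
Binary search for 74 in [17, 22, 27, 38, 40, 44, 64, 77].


Step 1: lo=0, hi=7, mid=3, val=38
Step 2: lo=4, hi=7, mid=5, val=44
Step 3: lo=6, hi=7, mid=6, val=64
Step 4: lo=7, hi=7, mid=7, val=77

Not found


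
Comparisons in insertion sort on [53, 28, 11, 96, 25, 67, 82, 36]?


Algorithm: insertion sort
Input: [53, 28, 11, 96, 25, 67, 82, 36]
Sorted: [11, 25, 28, 36, 53, 67, 82, 96]

17


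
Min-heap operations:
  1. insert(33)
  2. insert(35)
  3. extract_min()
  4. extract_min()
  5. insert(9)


insert(33) -> [33]
insert(35) -> [33, 35]
extract_min()->33, [35]
extract_min()->35, []
insert(9) -> [9]

Final heap: [9]


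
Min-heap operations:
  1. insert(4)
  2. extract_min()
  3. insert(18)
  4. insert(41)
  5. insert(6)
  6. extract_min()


insert(4) -> [4]
extract_min()->4, []
insert(18) -> [18]
insert(41) -> [18, 41]
insert(6) -> [6, 41, 18]
extract_min()->6, [18, 41]

Final heap: [18, 41]


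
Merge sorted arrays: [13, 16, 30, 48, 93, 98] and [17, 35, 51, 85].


Take 13 from A
Take 16 from A
Take 17 from B
Take 30 from A
Take 35 from B
Take 48 from A
Take 51 from B
Take 85 from B

Merged: [13, 16, 17, 30, 35, 48, 51, 85, 93, 98]


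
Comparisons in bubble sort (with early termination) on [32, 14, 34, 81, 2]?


Algorithm: bubble sort (with early termination)
Input: [32, 14, 34, 81, 2]
Sorted: [2, 14, 32, 34, 81]

10


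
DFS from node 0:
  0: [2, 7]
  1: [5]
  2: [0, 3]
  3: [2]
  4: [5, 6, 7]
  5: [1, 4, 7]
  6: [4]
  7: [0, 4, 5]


Visit 0, push [7, 2]
Visit 2, push [3]
Visit 3, push []
Visit 7, push [5, 4]
Visit 4, push [6, 5]
Visit 5, push [1]
Visit 1, push []
Visit 6, push []

DFS order: [0, 2, 3, 7, 4, 5, 1, 6]


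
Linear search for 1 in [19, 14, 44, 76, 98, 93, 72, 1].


i=0: 19!=1
i=1: 14!=1
i=2: 44!=1
i=3: 76!=1
i=4: 98!=1
i=5: 93!=1
i=6: 72!=1
i=7: 1==1 found!

Found at 7, 8 comps


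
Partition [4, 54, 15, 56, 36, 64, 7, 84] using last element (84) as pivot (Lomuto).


Pivot: 84
  4 <= 84: advance i (no swap)
  54 <= 84: advance i (no swap)
  15 <= 84: advance i (no swap)
  56 <= 84: advance i (no swap)
  36 <= 84: advance i (no swap)
  64 <= 84: advance i (no swap)
  7 <= 84: advance i (no swap)
Place pivot at 7: [4, 54, 15, 56, 36, 64, 7, 84]

Partitioned: [4, 54, 15, 56, 36, 64, 7, 84]


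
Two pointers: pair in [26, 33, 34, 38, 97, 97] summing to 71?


lo=0(26)+hi=5(97)=123
lo=0(26)+hi=4(97)=123
lo=0(26)+hi=3(38)=64
lo=1(33)+hi=3(38)=71

Yes: 33+38=71


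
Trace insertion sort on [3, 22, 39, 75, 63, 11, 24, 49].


Initial: [3, 22, 39, 75, 63, 11, 24, 49]
Insert 22: [3, 22, 39, 75, 63, 11, 24, 49]
Insert 39: [3, 22, 39, 75, 63, 11, 24, 49]
Insert 75: [3, 22, 39, 75, 63, 11, 24, 49]
Insert 63: [3, 22, 39, 63, 75, 11, 24, 49]
Insert 11: [3, 11, 22, 39, 63, 75, 24, 49]
Insert 24: [3, 11, 22, 24, 39, 63, 75, 49]
Insert 49: [3, 11, 22, 24, 39, 49, 63, 75]

Sorted: [3, 11, 22, 24, 39, 49, 63, 75]


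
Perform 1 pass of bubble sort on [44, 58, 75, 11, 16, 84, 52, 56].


Initial: [44, 58, 75, 11, 16, 84, 52, 56]
Pass 1: [44, 58, 11, 16, 75, 52, 56, 84] (4 swaps)

After 1 pass: [44, 58, 11, 16, 75, 52, 56, 84]


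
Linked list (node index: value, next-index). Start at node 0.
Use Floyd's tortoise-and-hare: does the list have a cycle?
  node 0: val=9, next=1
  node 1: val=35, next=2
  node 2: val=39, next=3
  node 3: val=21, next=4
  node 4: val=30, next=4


Floyd's tortoise (slow, +1) and hare (fast, +2):
  init: slow=0, fast=0
  step 1: slow=1, fast=2
  step 2: slow=2, fast=4
  step 3: slow=3, fast=4
  step 4: slow=4, fast=4
  slow == fast at node 4: cycle detected

Cycle: yes


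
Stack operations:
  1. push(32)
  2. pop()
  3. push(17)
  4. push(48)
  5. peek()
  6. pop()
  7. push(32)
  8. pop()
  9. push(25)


push(32) -> [32]
pop()->32, []
push(17) -> [17]
push(48) -> [17, 48]
peek()->48
pop()->48, [17]
push(32) -> [17, 32]
pop()->32, [17]
push(25) -> [17, 25]

Final stack: [17, 25]


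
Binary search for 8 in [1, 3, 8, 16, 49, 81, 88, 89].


Step 1: lo=0, hi=7, mid=3, val=16
Step 2: lo=0, hi=2, mid=1, val=3
Step 3: lo=2, hi=2, mid=2, val=8

Found at index 2


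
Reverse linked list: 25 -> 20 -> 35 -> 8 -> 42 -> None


Step 1: curr=25, set curr.next=prev(None) | reversed so far: 25
Step 2: curr=20, set curr.next=prev(25) | reversed so far: 20 -> 25
Step 3: curr=35, set curr.next=prev(20) | reversed so far: 35 -> 20 -> 25
Step 4: curr=8, set curr.next=prev(35) | reversed so far: 8 -> 35 -> 20 -> 25
Step 5: curr=42, set curr.next=prev(8) | reversed so far: 42 -> 8 -> 35 -> 20 -> 25

42 -> 8 -> 35 -> 20 -> 25 -> None


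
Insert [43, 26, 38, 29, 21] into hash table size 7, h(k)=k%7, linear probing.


Insert 43: h=1 -> slot 1
Insert 26: h=5 -> slot 5
Insert 38: h=3 -> slot 3
Insert 29: h=1, 1 probes -> slot 2
Insert 21: h=0 -> slot 0

Table: [21, 43, 29, 38, None, 26, None]


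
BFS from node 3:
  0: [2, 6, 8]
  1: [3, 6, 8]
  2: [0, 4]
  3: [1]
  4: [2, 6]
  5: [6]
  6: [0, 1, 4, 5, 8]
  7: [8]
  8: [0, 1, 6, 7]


Visit 3, enqueue [1]
Visit 1, enqueue [6, 8]
Visit 6, enqueue [0, 4, 5]
Visit 8, enqueue [7]
Visit 0, enqueue [2]
Visit 4, enqueue []
Visit 5, enqueue []
Visit 7, enqueue []
Visit 2, enqueue []

BFS order: [3, 1, 6, 8, 0, 4, 5, 7, 2]


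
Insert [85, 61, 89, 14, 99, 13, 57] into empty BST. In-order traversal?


Insert 85: root
Insert 61: L from 85
Insert 89: R from 85
Insert 14: L from 85 -> L from 61
Insert 99: R from 85 -> R from 89
Insert 13: L from 85 -> L from 61 -> L from 14
Insert 57: L from 85 -> L from 61 -> R from 14

In-order: [13, 14, 57, 61, 85, 89, 99]


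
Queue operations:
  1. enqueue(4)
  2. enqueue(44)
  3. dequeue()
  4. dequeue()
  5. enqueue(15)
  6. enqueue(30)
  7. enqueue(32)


enqueue(4) -> [4]
enqueue(44) -> [4, 44]
dequeue()->4, [44]
dequeue()->44, []
enqueue(15) -> [15]
enqueue(30) -> [15, 30]
enqueue(32) -> [15, 30, 32]

Final queue: [15, 30, 32]


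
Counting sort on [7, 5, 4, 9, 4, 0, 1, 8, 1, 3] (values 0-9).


Input: [7, 5, 4, 9, 4, 0, 1, 8, 1, 3]
Counts: [1, 2, 0, 1, 2, 1, 0, 1, 1, 1]

Sorted: [0, 1, 1, 3, 4, 4, 5, 7, 8, 9]


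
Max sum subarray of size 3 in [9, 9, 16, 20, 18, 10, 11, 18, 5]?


[0:3]: 34
[1:4]: 45
[2:5]: 54
[3:6]: 48
[4:7]: 39
[5:8]: 39
[6:9]: 34

Max: 54 at [2:5]


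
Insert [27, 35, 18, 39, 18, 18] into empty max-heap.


Insert 27: [27]
Insert 35: [35, 27]
Insert 18: [35, 27, 18]
Insert 39: [39, 35, 18, 27]
Insert 18: [39, 35, 18, 27, 18]
Insert 18: [39, 35, 18, 27, 18, 18]

Final heap: [39, 35, 18, 27, 18, 18]


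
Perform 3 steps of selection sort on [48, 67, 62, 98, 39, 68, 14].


Initial: [48, 67, 62, 98, 39, 68, 14]
Step 1: min=14 at 6
  Swap: [14, 67, 62, 98, 39, 68, 48]
Step 2: min=39 at 4
  Swap: [14, 39, 62, 98, 67, 68, 48]
Step 3: min=48 at 6
  Swap: [14, 39, 48, 98, 67, 68, 62]

After 3 steps: [14, 39, 48, 98, 67, 68, 62]


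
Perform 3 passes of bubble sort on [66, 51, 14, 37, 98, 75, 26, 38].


Initial: [66, 51, 14, 37, 98, 75, 26, 38]
Pass 1: [51, 14, 37, 66, 75, 26, 38, 98] (6 swaps)
Pass 2: [14, 37, 51, 66, 26, 38, 75, 98] (4 swaps)
Pass 3: [14, 37, 51, 26, 38, 66, 75, 98] (2 swaps)

After 3 passes: [14, 37, 51, 26, 38, 66, 75, 98]


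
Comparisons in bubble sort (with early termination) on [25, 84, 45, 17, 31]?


Algorithm: bubble sort (with early termination)
Input: [25, 84, 45, 17, 31]
Sorted: [17, 25, 31, 45, 84]

10


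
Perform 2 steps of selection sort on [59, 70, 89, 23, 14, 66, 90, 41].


Initial: [59, 70, 89, 23, 14, 66, 90, 41]
Step 1: min=14 at 4
  Swap: [14, 70, 89, 23, 59, 66, 90, 41]
Step 2: min=23 at 3
  Swap: [14, 23, 89, 70, 59, 66, 90, 41]

After 2 steps: [14, 23, 89, 70, 59, 66, 90, 41]


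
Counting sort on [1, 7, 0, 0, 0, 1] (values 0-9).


Input: [1, 7, 0, 0, 0, 1]
Counts: [3, 2, 0, 0, 0, 0, 0, 1, 0, 0]

Sorted: [0, 0, 0, 1, 1, 7]


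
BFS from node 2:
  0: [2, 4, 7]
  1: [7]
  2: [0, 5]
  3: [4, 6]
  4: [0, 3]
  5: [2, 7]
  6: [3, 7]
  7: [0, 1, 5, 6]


Visit 2, enqueue [0, 5]
Visit 0, enqueue [4, 7]
Visit 5, enqueue []
Visit 4, enqueue [3]
Visit 7, enqueue [1, 6]
Visit 3, enqueue []
Visit 1, enqueue []
Visit 6, enqueue []

BFS order: [2, 0, 5, 4, 7, 3, 1, 6]


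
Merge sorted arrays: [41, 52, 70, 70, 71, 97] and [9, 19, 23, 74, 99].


Take 9 from B
Take 19 from B
Take 23 from B
Take 41 from A
Take 52 from A
Take 70 from A
Take 70 from A
Take 71 from A
Take 74 from B
Take 97 from A

Merged: [9, 19, 23, 41, 52, 70, 70, 71, 74, 97, 99]


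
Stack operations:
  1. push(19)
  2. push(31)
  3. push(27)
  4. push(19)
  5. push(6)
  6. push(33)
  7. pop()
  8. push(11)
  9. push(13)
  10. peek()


push(19) -> [19]
push(31) -> [19, 31]
push(27) -> [19, 31, 27]
push(19) -> [19, 31, 27, 19]
push(6) -> [19, 31, 27, 19, 6]
push(33) -> [19, 31, 27, 19, 6, 33]
pop()->33, [19, 31, 27, 19, 6]
push(11) -> [19, 31, 27, 19, 6, 11]
push(13) -> [19, 31, 27, 19, 6, 11, 13]
peek()->13

Final stack: [19, 31, 27, 19, 6, 11, 13]


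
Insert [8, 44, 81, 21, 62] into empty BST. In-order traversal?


Insert 8: root
Insert 44: R from 8
Insert 81: R from 8 -> R from 44
Insert 21: R from 8 -> L from 44
Insert 62: R from 8 -> R from 44 -> L from 81

In-order: [8, 21, 44, 62, 81]


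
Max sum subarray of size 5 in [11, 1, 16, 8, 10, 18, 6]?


[0:5]: 46
[1:6]: 53
[2:7]: 58

Max: 58 at [2:7]


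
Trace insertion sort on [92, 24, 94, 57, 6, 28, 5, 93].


Initial: [92, 24, 94, 57, 6, 28, 5, 93]
Insert 24: [24, 92, 94, 57, 6, 28, 5, 93]
Insert 94: [24, 92, 94, 57, 6, 28, 5, 93]
Insert 57: [24, 57, 92, 94, 6, 28, 5, 93]
Insert 6: [6, 24, 57, 92, 94, 28, 5, 93]
Insert 28: [6, 24, 28, 57, 92, 94, 5, 93]
Insert 5: [5, 6, 24, 28, 57, 92, 94, 93]
Insert 93: [5, 6, 24, 28, 57, 92, 93, 94]

Sorted: [5, 6, 24, 28, 57, 92, 93, 94]


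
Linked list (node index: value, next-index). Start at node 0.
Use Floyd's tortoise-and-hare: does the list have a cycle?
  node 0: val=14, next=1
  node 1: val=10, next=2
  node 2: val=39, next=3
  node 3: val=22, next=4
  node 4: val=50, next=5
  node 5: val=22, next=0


Floyd's tortoise (slow, +1) and hare (fast, +2):
  init: slow=0, fast=0
  step 1: slow=1, fast=2
  step 2: slow=2, fast=4
  step 3: slow=3, fast=0
  step 4: slow=4, fast=2
  step 5: slow=5, fast=4
  step 6: slow=0, fast=0
  slow == fast at node 0: cycle detected

Cycle: yes


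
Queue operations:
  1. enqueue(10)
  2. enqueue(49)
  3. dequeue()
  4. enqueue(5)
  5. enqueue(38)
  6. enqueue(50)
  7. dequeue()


enqueue(10) -> [10]
enqueue(49) -> [10, 49]
dequeue()->10, [49]
enqueue(5) -> [49, 5]
enqueue(38) -> [49, 5, 38]
enqueue(50) -> [49, 5, 38, 50]
dequeue()->49, [5, 38, 50]

Final queue: [5, 38, 50]


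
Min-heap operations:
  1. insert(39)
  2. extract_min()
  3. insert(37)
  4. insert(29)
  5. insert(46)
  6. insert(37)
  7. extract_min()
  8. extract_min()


insert(39) -> [39]
extract_min()->39, []
insert(37) -> [37]
insert(29) -> [29, 37]
insert(46) -> [29, 37, 46]
insert(37) -> [29, 37, 46, 37]
extract_min()->29, [37, 37, 46]
extract_min()->37, [37, 46]

Final heap: [37, 46]


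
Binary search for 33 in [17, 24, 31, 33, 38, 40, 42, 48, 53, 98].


Step 1: lo=0, hi=9, mid=4, val=38
Step 2: lo=0, hi=3, mid=1, val=24
Step 3: lo=2, hi=3, mid=2, val=31
Step 4: lo=3, hi=3, mid=3, val=33

Found at index 3


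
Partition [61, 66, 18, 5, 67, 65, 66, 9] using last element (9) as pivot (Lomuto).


Pivot: 9
  5 <= 9: swap -> [5, 66, 18, 61, 67, 65, 66, 9]
Place pivot at 1: [5, 9, 18, 61, 67, 65, 66, 66]

Partitioned: [5, 9, 18, 61, 67, 65, 66, 66]


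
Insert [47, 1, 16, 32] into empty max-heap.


Insert 47: [47]
Insert 1: [47, 1]
Insert 16: [47, 1, 16]
Insert 32: [47, 32, 16, 1]

Final heap: [47, 32, 16, 1]


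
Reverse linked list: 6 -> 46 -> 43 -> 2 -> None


Step 1: curr=6, set curr.next=prev(None) | reversed so far: 6
Step 2: curr=46, set curr.next=prev(6) | reversed so far: 46 -> 6
Step 3: curr=43, set curr.next=prev(46) | reversed so far: 43 -> 46 -> 6
Step 4: curr=2, set curr.next=prev(43) | reversed so far: 2 -> 43 -> 46 -> 6

2 -> 43 -> 46 -> 6 -> None


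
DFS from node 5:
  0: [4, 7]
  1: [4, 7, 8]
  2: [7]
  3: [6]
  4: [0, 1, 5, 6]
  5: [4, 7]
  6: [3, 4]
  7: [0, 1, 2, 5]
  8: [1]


Visit 5, push [7, 4]
Visit 4, push [6, 1, 0]
Visit 0, push [7]
Visit 7, push [2, 1]
Visit 1, push [8]
Visit 8, push []
Visit 2, push []
Visit 6, push [3]
Visit 3, push []

DFS order: [5, 4, 0, 7, 1, 8, 2, 6, 3]


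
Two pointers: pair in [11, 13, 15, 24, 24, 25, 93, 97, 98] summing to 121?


lo=0(11)+hi=8(98)=109
lo=1(13)+hi=8(98)=111
lo=2(15)+hi=8(98)=113
lo=3(24)+hi=8(98)=122
lo=3(24)+hi=7(97)=121

Yes: 24+97=121


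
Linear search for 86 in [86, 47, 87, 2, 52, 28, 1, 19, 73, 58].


i=0: 86==86 found!

Found at 0, 1 comps


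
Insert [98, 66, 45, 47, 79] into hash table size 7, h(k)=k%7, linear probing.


Insert 98: h=0 -> slot 0
Insert 66: h=3 -> slot 3
Insert 45: h=3, 1 probes -> slot 4
Insert 47: h=5 -> slot 5
Insert 79: h=2 -> slot 2

Table: [98, None, 79, 66, 45, 47, None]


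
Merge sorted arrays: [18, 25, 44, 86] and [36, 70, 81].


Take 18 from A
Take 25 from A
Take 36 from B
Take 44 from A
Take 70 from B
Take 81 from B

Merged: [18, 25, 36, 44, 70, 81, 86]


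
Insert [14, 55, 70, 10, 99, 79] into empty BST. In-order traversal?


Insert 14: root
Insert 55: R from 14
Insert 70: R from 14 -> R from 55
Insert 10: L from 14
Insert 99: R from 14 -> R from 55 -> R from 70
Insert 79: R from 14 -> R from 55 -> R from 70 -> L from 99

In-order: [10, 14, 55, 70, 79, 99]
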